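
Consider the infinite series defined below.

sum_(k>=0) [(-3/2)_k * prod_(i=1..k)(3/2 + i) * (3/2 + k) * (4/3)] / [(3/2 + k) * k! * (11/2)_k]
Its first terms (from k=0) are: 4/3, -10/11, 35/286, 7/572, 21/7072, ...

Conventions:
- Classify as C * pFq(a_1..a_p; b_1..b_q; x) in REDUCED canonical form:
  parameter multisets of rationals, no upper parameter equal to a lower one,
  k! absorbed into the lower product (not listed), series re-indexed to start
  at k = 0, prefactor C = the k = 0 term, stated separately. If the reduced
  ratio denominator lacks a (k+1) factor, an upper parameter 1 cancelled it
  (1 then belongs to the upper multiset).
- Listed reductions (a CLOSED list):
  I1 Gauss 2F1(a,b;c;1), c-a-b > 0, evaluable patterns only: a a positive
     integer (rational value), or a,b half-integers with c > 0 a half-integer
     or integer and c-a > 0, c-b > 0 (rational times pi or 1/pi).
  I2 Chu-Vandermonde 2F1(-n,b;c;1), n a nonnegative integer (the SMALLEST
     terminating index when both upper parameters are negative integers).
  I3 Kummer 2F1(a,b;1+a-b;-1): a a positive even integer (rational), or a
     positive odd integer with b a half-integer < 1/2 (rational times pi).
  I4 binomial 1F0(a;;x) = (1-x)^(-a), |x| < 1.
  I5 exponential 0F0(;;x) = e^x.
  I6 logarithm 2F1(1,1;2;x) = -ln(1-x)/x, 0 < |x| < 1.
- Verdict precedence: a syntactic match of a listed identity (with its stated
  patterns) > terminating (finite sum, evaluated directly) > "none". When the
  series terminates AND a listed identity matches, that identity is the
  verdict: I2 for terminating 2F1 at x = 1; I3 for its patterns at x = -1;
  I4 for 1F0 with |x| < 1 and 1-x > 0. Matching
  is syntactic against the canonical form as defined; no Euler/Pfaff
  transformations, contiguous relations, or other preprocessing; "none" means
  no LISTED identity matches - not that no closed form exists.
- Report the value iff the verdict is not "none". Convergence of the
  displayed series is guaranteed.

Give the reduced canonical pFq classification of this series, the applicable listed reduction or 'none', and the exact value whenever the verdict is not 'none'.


Prefactor 4/3, argument 1: 2F1 with upper {-3/2, 5/2} over lower {11/2}. Verdict: the half-integer Gauss pattern (I1) matches (x = 1; upper {-3/2, 5/2} half-integers, c = 11/2 in the evaluable pattern). Sum: (735/4096) * pi.

The tell: t_0 being 4/3, the running product (C = 4/3, x = 1) telescopes to a rising factorial.
Term ratio: r(k) = 1 * (k-3/2) (k+5/2) / [(k+11/2) (k+1)] ; factor over Q: parameters, x = 1, and C = 4/3.


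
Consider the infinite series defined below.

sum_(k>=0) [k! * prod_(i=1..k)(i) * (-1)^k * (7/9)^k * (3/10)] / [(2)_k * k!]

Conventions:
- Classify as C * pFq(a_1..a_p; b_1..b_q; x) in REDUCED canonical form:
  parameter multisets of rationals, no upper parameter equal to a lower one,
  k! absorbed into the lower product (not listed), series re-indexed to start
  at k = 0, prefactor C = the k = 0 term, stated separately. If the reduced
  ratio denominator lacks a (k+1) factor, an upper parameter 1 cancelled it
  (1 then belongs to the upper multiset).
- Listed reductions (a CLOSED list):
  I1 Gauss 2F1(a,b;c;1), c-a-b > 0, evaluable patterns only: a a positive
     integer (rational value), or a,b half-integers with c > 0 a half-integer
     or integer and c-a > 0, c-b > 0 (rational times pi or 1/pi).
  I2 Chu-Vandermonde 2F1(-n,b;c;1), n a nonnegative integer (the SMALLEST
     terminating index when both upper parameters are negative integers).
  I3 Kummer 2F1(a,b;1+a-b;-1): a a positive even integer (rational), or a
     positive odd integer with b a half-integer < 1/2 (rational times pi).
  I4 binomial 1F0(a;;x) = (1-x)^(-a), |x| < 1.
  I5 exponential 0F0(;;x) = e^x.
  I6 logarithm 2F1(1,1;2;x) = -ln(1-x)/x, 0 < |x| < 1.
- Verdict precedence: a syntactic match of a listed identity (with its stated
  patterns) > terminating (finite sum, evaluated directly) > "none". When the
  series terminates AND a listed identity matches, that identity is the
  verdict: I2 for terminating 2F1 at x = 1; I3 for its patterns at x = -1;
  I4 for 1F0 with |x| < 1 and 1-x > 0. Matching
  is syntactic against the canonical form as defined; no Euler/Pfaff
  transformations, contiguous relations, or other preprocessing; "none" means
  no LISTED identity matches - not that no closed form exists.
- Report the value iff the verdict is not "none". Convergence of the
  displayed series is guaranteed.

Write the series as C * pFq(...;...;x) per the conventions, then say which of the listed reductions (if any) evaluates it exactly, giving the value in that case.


Canonical form: C = 3/10 times 2F1 with upper {1, 1}, lower {2}, x = -7/9. Verdict (x = -7/9): logarithm (I6) applies (the logarithm: parameters (1,1;2), x = -7/9). Sum: (27/70) * ln(16/9).

First insight: with t_0 = 3/10, the factorial ratio (C = 3/10) (k+a-1)!/(a-1)! is a rising factorial (a)_k.
Ratio: r(k) = (-7/9) * (k+1) (k+1) / [(k+2) (k+1)] - rational in k. x = (-7/9); t_0 = 3/10; negate the roots.


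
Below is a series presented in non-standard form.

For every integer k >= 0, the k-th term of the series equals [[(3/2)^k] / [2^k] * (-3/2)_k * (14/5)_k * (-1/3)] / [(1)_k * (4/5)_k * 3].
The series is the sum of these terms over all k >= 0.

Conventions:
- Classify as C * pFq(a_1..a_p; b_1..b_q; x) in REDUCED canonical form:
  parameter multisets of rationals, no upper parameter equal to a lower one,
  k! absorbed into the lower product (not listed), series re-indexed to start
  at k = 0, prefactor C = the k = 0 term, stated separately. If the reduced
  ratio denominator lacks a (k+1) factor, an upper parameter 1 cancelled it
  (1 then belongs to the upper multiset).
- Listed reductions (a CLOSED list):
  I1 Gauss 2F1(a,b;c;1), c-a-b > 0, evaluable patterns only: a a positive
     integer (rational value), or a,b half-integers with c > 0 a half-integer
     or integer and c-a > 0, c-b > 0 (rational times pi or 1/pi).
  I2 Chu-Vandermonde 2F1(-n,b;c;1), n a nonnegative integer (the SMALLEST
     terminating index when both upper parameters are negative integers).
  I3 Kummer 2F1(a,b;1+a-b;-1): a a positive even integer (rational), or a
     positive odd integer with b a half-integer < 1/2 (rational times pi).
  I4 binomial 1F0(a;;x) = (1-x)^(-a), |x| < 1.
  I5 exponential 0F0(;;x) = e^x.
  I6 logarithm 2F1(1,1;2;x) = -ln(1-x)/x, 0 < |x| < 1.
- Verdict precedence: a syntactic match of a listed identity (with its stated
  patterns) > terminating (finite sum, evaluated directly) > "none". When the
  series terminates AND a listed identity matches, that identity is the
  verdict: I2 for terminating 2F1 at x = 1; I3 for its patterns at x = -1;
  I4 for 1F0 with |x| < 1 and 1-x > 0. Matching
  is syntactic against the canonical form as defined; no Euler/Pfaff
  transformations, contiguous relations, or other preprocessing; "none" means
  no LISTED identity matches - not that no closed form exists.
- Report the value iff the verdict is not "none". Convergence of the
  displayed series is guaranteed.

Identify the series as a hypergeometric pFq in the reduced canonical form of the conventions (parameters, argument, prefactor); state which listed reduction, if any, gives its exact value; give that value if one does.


x = 3/4 here; the reduced form reads 2F1, upper {-3/2, 14/5}, lower {4/5}, C = -1/9. Verdict: none. A 2F1 with upper {-3/2, 14/5} fits none of I1-I6 at x = 3/4; the sum runs forever.

Structural cue: x = (3/4) and the two k-th powers (C = -1/9) combine into one argument.
Consecutive-term ratio: r(k) = (3/4) * (k-3/2) (k+14/5) / [(k+4/5) (k+1)] - rational in k. x = (3/4); t_0 = -1/9; negate the roots.


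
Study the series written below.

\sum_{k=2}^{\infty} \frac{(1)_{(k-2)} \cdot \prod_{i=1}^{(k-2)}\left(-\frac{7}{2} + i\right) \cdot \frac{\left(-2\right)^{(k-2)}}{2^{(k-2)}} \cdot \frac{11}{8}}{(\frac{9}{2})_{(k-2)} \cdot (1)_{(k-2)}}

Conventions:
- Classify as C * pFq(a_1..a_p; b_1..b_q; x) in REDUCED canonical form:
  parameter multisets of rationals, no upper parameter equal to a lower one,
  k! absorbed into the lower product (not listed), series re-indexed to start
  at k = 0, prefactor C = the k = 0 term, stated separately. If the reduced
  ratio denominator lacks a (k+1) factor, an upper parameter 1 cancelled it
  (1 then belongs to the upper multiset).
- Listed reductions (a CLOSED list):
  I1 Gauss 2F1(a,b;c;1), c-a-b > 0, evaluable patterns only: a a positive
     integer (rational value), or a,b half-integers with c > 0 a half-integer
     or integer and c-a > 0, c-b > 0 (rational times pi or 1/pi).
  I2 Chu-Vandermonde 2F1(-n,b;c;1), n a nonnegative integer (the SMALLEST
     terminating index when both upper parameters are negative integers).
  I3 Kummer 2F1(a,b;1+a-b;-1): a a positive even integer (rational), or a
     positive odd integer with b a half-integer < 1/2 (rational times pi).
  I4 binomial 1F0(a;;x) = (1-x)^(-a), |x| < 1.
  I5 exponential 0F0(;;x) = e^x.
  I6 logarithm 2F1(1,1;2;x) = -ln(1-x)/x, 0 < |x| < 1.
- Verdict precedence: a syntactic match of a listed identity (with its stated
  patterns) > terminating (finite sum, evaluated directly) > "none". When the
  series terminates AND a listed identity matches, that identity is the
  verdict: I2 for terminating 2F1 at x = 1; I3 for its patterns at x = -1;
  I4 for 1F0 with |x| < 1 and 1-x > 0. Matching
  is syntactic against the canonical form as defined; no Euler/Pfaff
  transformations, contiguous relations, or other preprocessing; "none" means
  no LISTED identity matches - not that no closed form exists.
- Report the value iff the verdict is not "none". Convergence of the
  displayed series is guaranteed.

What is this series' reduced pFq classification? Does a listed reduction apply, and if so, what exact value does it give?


The tell: t_0 = \frac{11}{8} here, and the running product (C = 11/8, x = -1) telescopes to a rising factorial.
Term ratio: r(k) = -1 * (k-\frac{5}{2}) (k+1) / [(k+\frac{9}{2}) (k+1)] - rational; roots negated = parameters, x = -1, C = \frac{11}{8}.

x = -1 here; the reduced form reads 2F1, upper {-\frac{5}{2}, 1}, lower {\frac{9}{2}}, C = \frac{11}{8}. Verdict: this is Kummer (I3) (x = -1; c = \frac{9}{2} equals 1+a-b for upper {-\frac{5}{2}, 1}: listed pattern). Value: \frac{385}{512} \cdot \pi.


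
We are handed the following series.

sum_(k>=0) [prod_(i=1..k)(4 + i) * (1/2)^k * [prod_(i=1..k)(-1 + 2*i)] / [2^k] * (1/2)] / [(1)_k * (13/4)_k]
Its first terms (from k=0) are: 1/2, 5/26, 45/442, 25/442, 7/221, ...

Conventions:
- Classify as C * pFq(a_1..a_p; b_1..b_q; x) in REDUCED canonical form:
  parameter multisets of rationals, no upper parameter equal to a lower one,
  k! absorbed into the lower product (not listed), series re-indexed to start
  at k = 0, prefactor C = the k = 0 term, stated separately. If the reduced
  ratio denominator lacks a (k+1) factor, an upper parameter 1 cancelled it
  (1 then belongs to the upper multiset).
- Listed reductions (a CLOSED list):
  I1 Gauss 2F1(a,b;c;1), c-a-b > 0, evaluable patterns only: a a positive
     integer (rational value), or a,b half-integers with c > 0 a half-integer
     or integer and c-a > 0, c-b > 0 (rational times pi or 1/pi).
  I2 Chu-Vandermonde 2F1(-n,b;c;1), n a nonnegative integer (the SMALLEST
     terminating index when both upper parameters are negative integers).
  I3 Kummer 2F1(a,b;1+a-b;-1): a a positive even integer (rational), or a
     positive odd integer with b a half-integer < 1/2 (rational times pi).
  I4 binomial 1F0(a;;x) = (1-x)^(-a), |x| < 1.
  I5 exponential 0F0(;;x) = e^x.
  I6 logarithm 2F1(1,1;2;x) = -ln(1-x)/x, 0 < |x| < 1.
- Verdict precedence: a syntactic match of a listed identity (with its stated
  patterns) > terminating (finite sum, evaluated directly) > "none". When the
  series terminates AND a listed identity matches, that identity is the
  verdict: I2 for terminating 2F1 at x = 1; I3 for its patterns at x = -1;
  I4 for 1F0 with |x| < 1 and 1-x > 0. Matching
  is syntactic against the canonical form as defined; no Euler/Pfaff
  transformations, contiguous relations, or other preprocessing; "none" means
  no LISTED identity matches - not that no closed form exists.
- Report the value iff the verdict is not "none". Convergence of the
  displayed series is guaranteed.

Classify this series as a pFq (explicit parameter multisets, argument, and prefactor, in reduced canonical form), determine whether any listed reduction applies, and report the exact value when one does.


Prefactor 1/2, argument 1/2: 2F1 with upper {1/2, 5} over lower {13/4}. Verdict: none - this 2F1 at x = 1/2 matches no listed pattern, and upper {1/2, 5} holds no stopper.

The tell: t_0 = 1/2 here, and the running product (C = 1/2, x = 1/2) telescopes to a rising factorial.
Consecutive-term ratio: r(k) = (1/2) * (k+1/2) (k+5) / [(k+13/4) (k+1)] - rational in k, leading ratio (1/2); with t_0 = 1/2, classification follows.


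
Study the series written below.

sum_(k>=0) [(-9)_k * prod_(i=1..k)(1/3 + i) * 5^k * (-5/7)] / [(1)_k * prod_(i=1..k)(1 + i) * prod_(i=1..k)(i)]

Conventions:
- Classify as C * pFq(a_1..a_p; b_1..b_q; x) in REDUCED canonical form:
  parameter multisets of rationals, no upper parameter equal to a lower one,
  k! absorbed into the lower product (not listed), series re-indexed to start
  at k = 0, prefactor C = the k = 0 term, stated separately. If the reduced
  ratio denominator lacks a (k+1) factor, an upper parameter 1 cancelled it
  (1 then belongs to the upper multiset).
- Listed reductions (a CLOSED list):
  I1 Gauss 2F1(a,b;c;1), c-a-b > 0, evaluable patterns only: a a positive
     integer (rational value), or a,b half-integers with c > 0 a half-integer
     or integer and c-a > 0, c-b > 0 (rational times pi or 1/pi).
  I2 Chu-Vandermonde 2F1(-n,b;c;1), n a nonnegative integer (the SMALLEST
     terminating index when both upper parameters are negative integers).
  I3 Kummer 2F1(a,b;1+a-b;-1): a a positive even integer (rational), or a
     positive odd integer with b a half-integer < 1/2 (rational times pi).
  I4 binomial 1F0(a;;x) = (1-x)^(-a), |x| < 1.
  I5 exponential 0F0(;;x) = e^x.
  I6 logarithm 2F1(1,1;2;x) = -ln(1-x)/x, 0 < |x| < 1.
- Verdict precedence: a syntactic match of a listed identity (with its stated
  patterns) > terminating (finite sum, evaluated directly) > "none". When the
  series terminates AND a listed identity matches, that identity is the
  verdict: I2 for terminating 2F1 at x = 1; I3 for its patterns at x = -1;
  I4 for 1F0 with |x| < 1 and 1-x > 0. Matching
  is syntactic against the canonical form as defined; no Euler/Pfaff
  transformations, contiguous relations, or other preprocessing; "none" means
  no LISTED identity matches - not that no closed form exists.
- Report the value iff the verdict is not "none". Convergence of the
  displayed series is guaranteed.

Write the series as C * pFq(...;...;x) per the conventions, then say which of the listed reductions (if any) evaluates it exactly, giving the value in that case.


First insight: t_0 = -5/7 here, and the lower running product (C = -5/7, x = 5) is a rising factorial.
Term ratio: r(k) = 5 * (k-9) (k+4/3) / [(k+1) (k+2) (k+1)] - poly over poly, x = 5 from leading terms; C = -5/7 at k = 0.

x = 5 here; the reduced form reads 2F2, upper {-9, 4/3}, lower {1, 2}, C = -5/7. Verdict: terminating - upper -9 stops the sum at k = 9; the 10 terms are added exactly. Its exact value is -188198605145/404983551168.


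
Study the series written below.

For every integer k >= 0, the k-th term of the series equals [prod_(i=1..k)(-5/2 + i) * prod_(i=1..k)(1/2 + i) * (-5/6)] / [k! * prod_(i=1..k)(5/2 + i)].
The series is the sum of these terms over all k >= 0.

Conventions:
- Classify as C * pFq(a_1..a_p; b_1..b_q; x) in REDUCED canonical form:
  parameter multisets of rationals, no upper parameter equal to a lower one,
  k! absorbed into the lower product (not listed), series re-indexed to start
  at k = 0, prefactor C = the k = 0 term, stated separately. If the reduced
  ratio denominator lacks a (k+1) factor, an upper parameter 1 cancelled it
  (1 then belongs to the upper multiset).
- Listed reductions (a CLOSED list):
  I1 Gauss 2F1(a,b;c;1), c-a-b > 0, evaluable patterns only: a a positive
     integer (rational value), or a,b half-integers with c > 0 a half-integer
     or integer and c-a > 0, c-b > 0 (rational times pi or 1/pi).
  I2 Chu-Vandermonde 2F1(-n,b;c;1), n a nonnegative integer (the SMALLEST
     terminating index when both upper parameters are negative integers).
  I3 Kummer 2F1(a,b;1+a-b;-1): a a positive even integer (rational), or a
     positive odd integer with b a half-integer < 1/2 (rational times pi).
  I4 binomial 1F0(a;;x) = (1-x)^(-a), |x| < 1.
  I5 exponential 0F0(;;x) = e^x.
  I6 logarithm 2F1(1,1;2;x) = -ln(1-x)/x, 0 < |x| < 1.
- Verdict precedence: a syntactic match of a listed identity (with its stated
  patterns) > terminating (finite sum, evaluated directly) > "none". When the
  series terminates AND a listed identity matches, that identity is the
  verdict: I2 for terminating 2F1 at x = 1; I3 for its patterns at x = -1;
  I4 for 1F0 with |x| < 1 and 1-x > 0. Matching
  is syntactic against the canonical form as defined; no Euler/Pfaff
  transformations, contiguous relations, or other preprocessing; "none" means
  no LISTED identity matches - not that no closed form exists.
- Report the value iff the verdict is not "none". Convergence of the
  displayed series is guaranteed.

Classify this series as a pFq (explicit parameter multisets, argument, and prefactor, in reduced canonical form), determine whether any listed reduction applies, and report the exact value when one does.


With C = -5/6: the canonical form is 2F1(-3/2, 3/2; 7/2; 1). Verdict (x = 1): Gauss (I1, half-integer pattern) applies (x = 1; upper {-3/2, 3/2} half-integers, c = 7/2 in the evaluable pattern). Hence: (-125/1024) * pi.

Key observation: from the first term -5/6: the lower running product (prefactor -5/6) is a rising factorial.
Adjacent-term ratio: r(k) = 1 * (k-3/2) (k+3/2) / [(k+7/2) (k+1)] - rational; roots negated = parameters, x = 1, C = -5/6.


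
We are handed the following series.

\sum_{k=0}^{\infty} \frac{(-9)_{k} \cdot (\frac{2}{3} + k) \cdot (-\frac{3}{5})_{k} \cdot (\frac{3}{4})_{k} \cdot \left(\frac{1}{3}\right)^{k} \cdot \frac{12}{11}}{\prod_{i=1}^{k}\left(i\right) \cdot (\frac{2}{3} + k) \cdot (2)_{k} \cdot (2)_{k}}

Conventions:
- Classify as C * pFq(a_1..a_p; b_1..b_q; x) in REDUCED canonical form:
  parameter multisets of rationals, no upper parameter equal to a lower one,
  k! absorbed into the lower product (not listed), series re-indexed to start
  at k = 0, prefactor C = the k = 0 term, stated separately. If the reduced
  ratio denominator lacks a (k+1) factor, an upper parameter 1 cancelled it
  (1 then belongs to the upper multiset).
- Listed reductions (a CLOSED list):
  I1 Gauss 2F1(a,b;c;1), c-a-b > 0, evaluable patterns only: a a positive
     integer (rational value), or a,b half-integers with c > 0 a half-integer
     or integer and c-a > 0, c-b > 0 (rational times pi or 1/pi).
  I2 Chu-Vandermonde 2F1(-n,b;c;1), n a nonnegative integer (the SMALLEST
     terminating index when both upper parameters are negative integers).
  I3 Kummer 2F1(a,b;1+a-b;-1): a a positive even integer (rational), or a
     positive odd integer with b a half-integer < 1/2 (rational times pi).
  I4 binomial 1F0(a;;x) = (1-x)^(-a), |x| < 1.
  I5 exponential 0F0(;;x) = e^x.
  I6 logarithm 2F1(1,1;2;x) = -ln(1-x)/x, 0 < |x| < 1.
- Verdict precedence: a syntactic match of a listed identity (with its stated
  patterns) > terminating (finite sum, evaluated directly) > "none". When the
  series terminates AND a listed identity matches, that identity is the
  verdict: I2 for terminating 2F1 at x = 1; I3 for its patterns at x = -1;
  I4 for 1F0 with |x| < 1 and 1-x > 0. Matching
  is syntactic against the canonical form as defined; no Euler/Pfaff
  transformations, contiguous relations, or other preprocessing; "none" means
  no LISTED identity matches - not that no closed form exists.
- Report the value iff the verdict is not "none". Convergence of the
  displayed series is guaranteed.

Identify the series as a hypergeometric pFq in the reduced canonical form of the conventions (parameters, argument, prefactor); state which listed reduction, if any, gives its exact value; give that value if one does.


The series (x = \frac{1}{3}) is 3F2: upper {-9, -\frac{3}{5}, \frac{3}{4}}, lower {2, 2}, prefactor \frac{12}{11}. Verdict: terminating. (-9)_k vanishes past k = 9, leaving a 10-term sum, computed directly. Value: \frac{4686904155464396161}{3284582400000000000}.

Structural cue: x = \frac{1}{3} and the product of the first k integers (prefactor 12/11) is k!.
Step ratio: r(k) = \frac{1}{3} * (k-9) (k-\frac{3}{5}) (k+\frac{3}{4}) / [(k+2) (k+2) (k+1)] - rational in k, leading ratio \frac{1}{3}; with t_0 = \frac{12}{11}, classification follows.


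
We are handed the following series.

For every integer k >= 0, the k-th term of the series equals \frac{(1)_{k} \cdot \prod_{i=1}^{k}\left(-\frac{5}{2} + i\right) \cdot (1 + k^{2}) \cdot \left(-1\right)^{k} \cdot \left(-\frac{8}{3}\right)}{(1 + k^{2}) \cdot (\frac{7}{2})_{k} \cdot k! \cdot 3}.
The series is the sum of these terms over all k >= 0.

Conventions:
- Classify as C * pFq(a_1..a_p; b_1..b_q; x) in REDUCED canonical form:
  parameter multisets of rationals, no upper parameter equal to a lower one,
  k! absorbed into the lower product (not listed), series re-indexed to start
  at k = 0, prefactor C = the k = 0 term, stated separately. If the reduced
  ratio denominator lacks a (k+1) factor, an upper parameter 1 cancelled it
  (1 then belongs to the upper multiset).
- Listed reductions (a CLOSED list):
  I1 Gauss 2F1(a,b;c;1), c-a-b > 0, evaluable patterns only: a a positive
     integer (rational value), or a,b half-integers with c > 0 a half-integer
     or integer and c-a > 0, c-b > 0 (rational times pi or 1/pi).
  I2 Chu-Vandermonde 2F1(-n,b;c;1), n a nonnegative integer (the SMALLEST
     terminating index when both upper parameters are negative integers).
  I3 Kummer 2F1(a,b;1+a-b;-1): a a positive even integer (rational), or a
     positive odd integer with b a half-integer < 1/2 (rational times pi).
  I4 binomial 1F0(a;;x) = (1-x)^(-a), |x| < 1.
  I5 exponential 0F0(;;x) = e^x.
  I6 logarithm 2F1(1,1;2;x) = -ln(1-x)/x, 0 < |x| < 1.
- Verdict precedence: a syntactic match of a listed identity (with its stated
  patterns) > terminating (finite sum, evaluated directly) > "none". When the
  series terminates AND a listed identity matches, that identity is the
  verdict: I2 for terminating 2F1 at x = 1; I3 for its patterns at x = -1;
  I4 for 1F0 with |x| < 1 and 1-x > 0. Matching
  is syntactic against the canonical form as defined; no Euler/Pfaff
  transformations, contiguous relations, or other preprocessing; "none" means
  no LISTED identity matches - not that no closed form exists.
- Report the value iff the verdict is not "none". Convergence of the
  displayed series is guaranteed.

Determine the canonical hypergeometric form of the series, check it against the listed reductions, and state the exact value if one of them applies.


Classification (C = -\frac{8}{9}): 2F1 with upper {-\frac{3}{2}, 1}, lower {\frac{7}{2}}, argument x = -1. Verdict: Kummer (I3) applies (x = -1; c = \frac{7}{2} equals 1+a-b for upper {-\frac{3}{2}, 1}: listed pattern). Exact value: \left(-\frac{5}{12}\right) \cdot \pi.

Key step: x = -1 and the factor k^2 + 1 cancels (top and bottom), leaving prefactor -8/9.
Ratio: r(k) = -1 * (k-\frac{3}{2}) (k+1) / [(k+\frac{7}{2}) (k+1)] - rational in k, leading ratio -1; with t_0 = -\frac{8}{9}, classification follows.


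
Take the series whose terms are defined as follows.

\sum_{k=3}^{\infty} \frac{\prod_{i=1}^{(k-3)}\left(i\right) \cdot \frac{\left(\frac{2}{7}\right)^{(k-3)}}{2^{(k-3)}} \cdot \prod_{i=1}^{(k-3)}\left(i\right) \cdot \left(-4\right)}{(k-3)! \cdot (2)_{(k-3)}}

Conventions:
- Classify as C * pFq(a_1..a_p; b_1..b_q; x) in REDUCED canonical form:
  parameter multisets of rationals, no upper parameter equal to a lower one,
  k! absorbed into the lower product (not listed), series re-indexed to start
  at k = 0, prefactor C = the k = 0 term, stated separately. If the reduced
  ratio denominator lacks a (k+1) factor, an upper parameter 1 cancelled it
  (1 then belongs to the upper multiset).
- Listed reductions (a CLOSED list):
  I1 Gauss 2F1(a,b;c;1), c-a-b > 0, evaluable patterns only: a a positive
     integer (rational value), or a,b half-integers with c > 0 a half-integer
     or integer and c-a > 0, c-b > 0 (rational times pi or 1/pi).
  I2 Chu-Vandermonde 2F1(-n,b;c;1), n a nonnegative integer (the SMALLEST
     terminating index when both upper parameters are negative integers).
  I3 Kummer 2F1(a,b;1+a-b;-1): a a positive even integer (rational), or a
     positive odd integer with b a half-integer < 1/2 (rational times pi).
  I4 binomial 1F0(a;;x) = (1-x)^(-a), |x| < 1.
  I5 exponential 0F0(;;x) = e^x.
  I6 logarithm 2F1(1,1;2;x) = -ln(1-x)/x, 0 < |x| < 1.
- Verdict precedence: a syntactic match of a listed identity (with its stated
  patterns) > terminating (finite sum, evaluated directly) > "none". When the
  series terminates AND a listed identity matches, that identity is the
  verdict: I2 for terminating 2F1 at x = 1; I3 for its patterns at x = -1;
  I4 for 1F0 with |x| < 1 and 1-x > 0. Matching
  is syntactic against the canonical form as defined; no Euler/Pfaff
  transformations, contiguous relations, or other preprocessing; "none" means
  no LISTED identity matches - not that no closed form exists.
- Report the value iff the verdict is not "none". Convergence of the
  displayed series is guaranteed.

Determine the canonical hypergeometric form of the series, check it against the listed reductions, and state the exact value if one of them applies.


At argument \frac{1}{7}: a 2F1 with upper {1, 1}, lower {2}, scaled by C = -4. Verdict (x = \frac{1}{7}): the logarithmic series (I6) applies (the logarithm: parameters (1,1;2), x = \frac{1}{7}). Its exact value is 28 \cdot \ln\left(\frac{6}{7}\right).

Structural cue: from the first term -4: the running product (C = -4) telescopes to a rising factorial.
Step ratio: r(k) = \frac{1}{7} * (k+1) (k+1) / [(k+2) (k+1)] - rational; roots negated = parameters, x = \frac{1}{7}, C = -4.


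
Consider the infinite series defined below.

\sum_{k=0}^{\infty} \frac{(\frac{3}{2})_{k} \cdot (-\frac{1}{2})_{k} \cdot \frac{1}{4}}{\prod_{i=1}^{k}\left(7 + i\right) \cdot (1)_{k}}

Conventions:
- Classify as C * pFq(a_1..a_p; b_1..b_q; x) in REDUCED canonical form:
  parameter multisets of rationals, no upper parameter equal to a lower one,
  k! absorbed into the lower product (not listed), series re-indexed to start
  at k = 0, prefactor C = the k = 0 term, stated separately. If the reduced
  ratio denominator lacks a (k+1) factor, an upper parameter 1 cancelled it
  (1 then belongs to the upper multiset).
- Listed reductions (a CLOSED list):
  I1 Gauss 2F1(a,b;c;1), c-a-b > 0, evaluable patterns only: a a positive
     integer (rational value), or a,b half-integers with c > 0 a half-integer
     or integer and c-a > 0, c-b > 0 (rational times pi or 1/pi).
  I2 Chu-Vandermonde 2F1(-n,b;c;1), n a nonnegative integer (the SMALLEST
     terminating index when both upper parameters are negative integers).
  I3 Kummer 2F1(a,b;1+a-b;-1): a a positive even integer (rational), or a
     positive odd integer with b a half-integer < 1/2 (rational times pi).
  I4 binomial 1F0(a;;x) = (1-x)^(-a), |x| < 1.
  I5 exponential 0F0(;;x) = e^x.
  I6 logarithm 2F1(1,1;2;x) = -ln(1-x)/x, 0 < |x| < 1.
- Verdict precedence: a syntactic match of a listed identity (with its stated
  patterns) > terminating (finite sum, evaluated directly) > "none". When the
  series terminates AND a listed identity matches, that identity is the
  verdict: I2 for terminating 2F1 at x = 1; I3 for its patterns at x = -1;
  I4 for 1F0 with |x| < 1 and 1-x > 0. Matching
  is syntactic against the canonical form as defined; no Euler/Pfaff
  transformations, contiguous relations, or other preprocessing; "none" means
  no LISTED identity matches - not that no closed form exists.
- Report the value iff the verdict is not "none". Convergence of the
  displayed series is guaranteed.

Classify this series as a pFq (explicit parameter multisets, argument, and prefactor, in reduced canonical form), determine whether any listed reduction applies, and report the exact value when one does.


Key observation: t_0 being \frac{1}{4}, the lower running product (C = 1/4, x = 1) is a rising factorial.
Ratio: r(k) = 1 * (k-\frac{1}{2}) (k+\frac{3}{2}) / [(k+8) (k+1)] - rational in k, leading ratio 1; with t_0 = \frac{1}{4}, classification follows.

Prefactor \frac{1}{4}, argument 1: 2F1 with upper {-\frac{1}{2}, \frac{3}{2}} over lower {8}. Verdict: Gauss's theorem I1 (half-integer case) matches (x = 1; upper {-\frac{1}{2}, \frac{3}{2}} half-integers, c = 8 in the evaluable pattern). Exact value: \frac{1048576}{1486485} / \pi.


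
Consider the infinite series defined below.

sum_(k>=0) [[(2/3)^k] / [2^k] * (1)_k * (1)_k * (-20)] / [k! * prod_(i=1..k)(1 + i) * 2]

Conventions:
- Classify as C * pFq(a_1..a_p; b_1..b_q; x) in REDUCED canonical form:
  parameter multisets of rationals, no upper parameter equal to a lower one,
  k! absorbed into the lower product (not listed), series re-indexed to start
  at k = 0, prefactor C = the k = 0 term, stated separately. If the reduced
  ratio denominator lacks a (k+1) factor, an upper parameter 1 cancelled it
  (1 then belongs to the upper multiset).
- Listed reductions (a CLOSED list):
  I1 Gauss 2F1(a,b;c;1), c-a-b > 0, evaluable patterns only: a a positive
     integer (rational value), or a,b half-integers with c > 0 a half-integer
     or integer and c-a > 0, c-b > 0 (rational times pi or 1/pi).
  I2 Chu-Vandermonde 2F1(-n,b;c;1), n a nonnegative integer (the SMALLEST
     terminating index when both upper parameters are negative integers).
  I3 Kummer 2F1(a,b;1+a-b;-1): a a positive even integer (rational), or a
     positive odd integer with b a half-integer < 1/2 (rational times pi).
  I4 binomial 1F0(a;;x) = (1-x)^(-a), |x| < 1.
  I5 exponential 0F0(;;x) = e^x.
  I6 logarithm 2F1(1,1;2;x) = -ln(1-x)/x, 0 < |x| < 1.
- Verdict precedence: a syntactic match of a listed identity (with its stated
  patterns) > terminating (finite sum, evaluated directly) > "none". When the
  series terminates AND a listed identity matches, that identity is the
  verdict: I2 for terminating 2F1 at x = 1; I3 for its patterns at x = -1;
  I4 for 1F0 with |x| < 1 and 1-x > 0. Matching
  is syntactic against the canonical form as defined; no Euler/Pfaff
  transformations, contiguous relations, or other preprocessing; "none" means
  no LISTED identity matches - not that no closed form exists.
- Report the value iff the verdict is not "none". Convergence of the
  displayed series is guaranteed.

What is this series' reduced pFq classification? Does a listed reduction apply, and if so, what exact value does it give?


Key observation: from the first term -10: the two k-th powers (prefactor -10) combine into one argument.
Term ratio: r(k) = (1/3) * (k+1) (k+1) / [(k+2) (k+1)] - rational; roots negated = parameters, x = (1/3), C = -10.

Reduced: x = 1/3, 2F1, upper = {1, 1}, lower = {2}, C = -10. Verdict: logarithm (I6) fires (the logarithm: parameters (1,1;2), x = 1/3). Value: 30 * ln(2/3).


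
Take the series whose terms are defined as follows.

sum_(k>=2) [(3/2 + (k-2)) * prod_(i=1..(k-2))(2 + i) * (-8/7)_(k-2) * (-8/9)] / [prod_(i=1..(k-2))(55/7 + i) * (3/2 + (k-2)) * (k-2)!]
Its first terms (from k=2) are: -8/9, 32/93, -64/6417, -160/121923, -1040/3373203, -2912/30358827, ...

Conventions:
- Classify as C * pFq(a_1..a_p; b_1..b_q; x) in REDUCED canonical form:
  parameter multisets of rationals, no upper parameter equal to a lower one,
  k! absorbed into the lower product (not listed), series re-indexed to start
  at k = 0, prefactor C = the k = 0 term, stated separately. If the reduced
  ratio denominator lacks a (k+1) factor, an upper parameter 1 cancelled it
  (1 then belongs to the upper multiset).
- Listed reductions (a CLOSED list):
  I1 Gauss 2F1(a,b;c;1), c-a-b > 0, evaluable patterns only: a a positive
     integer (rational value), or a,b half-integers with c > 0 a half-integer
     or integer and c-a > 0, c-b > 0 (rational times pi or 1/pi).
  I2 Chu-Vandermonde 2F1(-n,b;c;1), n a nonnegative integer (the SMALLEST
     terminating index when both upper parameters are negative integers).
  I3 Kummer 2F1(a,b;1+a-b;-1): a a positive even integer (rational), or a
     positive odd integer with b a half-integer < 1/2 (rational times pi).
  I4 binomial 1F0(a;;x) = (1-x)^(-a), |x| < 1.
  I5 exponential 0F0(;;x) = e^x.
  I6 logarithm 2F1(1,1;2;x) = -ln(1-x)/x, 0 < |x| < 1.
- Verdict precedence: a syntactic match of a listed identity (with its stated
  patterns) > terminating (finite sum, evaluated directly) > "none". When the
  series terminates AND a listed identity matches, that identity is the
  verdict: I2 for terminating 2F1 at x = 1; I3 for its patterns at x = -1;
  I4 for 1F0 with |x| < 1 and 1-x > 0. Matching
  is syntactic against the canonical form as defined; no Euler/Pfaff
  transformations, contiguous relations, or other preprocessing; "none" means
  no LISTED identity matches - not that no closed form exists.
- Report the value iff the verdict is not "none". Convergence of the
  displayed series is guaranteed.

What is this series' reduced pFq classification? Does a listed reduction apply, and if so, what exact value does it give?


Reduced: x = 1, 2F1, upper = {-8/7, 3}, lower = {62/7}, C = -8/9. Verdict: this is Gauss (I1, integer-parameter pattern) (x = 1: the Gamma ratio telescopes since c-a-b = 7 > 0 and a = 3 in Z>0). Its exact value is -36080/64827.

Structural cue: from the first term -8/9: the factor k + 3/2 cancels (top and bottom), leaving C = -8/9.
Consecutive-term ratio: r(k) = 1 * (k-8/7) (k+3) / [(k+62/7) (k+1)] - poly over poly, x = 1 from leading terms; C = -8/9 at k = 0.


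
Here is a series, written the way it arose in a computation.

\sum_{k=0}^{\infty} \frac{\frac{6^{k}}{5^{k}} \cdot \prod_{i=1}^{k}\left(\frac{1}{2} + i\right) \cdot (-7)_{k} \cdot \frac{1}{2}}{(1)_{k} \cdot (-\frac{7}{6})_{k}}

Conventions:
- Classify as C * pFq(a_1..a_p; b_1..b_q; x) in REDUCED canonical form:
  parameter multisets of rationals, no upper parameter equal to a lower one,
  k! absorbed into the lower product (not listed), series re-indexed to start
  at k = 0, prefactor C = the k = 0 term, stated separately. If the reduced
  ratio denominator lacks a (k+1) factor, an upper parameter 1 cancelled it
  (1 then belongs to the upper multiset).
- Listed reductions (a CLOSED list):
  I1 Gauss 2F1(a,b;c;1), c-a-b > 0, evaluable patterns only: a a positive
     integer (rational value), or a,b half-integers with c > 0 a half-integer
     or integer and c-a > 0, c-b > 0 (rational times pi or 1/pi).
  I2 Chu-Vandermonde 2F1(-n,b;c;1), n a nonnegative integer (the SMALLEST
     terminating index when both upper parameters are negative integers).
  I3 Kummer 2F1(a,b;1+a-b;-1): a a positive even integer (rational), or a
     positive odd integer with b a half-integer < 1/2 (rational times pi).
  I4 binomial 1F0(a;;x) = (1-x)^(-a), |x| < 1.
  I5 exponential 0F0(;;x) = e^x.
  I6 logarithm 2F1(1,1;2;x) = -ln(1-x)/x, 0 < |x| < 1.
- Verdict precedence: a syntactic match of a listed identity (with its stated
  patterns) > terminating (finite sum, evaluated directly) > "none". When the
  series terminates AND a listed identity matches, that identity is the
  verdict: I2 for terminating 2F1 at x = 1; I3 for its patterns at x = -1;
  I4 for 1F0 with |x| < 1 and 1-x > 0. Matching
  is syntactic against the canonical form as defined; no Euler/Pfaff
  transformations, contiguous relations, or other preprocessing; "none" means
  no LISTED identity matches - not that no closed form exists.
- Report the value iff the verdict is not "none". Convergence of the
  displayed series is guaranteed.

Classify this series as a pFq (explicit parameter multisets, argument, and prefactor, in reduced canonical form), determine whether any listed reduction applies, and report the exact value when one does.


Prefactor \frac{1}{2}, argument \frac{6}{5}: 2F1 with upper {-7, \frac{3}{2}} over lower {-\frac{7}{6}}. Verdict: terminating - upper parameter -7 makes this a finite sum (last index 7), evaluated exactly. Value: -\frac{3316167749}{3897781250}.

Key step: t_0 being \frac{1}{2}, the two geometric factors (prefactor 1/2) combine into one argument.
Term ratio: r(k) = \frac{6}{5} * (k-7) (k+\frac{3}{2}) / [(k-\frac{7}{6}) (k+1)] - rational in k. x = \frac{6}{5}; t_0 = \frac{1}{2}; negate the roots.


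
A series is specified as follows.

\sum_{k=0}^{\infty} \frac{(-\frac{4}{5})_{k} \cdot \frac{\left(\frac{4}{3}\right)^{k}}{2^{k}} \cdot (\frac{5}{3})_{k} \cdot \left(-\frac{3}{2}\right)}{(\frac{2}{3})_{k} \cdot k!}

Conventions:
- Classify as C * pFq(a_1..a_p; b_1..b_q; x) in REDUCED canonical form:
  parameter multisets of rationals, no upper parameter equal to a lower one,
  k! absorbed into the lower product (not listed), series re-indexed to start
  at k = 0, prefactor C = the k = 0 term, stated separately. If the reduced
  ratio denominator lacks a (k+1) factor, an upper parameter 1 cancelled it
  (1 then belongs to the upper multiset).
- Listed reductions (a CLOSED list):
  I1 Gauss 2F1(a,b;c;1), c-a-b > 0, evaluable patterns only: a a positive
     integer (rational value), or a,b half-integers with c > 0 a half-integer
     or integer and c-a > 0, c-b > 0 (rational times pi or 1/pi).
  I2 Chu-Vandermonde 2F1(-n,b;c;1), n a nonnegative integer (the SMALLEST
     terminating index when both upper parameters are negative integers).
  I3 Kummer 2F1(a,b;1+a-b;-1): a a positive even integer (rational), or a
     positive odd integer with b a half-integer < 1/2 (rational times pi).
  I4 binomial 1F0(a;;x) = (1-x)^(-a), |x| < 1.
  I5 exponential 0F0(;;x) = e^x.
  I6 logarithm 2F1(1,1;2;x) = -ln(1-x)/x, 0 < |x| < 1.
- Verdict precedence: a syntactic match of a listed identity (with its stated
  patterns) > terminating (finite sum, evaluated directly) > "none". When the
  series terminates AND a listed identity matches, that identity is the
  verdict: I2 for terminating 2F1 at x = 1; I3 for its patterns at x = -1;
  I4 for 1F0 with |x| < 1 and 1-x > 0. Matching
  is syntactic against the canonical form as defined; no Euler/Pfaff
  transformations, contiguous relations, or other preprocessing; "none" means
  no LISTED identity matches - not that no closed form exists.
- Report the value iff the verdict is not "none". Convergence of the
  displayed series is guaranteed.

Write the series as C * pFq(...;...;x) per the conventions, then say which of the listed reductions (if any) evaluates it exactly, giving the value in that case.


The series (x = \frac{2}{3}) is 2F1: upper {-\frac{4}{5}, \frac{5}{3}}, lower {\frac{2}{3}}, prefactor -\frac{3}{2}. Verdict: none. No listed pattern accepts 2F1(-\frac{4}{5}, \frac{5}{3}; \frac{2}{3}; \frac{2}{3}).

First insight: t_0 being -\frac{3}{2}, the two k-th powers (C = -3/2) combine into one argument.
Adjacent-term ratio: r(k) = \frac{2}{3} * (k-\frac{4}{5}) (k+\frac{5}{3}) / [(k+\frac{2}{3}) (k+1)] - rational in k, leading ratio \frac{2}{3}; with t_0 = -\frac{3}{2}, classification follows.


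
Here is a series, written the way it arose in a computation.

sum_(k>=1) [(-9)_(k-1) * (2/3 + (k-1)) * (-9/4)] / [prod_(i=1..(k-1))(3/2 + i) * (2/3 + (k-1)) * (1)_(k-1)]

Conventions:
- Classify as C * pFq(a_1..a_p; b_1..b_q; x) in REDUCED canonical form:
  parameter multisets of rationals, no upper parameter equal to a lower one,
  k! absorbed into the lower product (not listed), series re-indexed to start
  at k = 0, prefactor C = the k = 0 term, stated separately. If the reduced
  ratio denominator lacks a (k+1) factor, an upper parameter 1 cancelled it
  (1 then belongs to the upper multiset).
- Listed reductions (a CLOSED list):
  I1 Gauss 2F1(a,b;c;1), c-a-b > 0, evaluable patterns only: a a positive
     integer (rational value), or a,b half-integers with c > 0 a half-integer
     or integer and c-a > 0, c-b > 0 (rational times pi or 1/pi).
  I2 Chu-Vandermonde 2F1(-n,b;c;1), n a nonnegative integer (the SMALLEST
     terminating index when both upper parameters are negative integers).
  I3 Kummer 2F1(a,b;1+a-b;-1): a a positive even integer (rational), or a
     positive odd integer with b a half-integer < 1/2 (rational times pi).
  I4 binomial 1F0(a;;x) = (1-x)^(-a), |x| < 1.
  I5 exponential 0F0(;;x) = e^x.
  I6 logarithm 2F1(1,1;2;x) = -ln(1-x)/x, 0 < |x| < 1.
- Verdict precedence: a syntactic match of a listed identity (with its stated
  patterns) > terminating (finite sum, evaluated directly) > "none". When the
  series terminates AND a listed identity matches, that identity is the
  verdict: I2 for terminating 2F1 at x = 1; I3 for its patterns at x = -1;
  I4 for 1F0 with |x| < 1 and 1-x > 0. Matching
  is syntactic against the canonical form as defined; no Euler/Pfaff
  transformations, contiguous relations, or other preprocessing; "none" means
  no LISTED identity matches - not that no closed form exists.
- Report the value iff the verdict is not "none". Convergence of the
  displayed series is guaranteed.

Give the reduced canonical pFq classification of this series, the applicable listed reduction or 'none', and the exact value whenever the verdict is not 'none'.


At argument 1: a 1F1 with upper {-9}, lower {5/2}, scaled by C = -9/4. Verdict: terminating - the sum ends at index 9 because -9 is a negative integer; exact evaluation follows. Its exact value is 546187517/2036934900.

First insight: with t_0 = -9/4, (1)_k (C = -9/4) is k! itself.
Consecutive-term ratio: r(k) = 1 * (k-9) / [(k+5/2) (k+1)] - poly over poly, x = 1 from leading terms; C = -9/4 at k = 0.
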